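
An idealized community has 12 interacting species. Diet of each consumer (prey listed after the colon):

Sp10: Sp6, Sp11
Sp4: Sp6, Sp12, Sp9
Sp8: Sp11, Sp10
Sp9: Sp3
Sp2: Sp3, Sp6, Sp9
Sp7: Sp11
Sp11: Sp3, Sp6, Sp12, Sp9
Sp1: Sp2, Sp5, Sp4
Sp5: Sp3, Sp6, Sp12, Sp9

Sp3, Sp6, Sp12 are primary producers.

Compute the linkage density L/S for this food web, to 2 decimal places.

L/S = 1.92

There are L = 23 links among S = 12 species.
L/S = 23/12 = 1.9167 ≈ 1.92.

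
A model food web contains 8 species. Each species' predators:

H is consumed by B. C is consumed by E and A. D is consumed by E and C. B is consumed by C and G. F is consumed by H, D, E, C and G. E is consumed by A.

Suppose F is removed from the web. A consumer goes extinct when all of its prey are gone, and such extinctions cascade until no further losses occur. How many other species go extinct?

Remove F.
Round 1: D (all prey gone), H (all prey gone) → extinct.
Round 2: B (all prey gone) → extinct.
Round 3: C (all prey gone), G (all prey gone) → extinct.
Round 4: E (all prey gone) → extinct.
Round 5: A (all prey gone) → extinct.
No further losses. Total secondary extinctions: 7.

7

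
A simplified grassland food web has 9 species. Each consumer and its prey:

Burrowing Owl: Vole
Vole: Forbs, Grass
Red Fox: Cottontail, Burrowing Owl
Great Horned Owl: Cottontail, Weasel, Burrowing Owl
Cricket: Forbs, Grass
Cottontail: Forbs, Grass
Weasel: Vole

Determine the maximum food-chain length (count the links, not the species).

One longest chain: Forbs → Vole → Burrowing Owl → Red Fox.
It has 4 species and 3 links.

3 links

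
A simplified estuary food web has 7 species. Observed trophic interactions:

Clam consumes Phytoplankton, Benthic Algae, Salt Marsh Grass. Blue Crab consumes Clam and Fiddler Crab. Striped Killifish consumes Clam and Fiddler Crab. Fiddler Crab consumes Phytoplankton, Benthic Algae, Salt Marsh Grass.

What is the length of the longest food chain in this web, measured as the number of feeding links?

2 links

One longest chain: Salt Marsh Grass → Clam → Striped Killifish.
It has 3 species and 2 links.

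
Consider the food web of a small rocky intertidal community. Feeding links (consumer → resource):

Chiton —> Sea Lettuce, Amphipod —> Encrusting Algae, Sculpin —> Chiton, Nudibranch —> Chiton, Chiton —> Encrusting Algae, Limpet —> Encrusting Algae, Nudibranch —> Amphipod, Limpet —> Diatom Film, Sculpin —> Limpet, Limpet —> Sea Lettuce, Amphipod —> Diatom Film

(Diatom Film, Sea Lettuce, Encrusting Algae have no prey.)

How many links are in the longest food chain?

2 links

One longest chain: Diatom Film → Limpet → Sculpin.
It has 3 species and 2 links.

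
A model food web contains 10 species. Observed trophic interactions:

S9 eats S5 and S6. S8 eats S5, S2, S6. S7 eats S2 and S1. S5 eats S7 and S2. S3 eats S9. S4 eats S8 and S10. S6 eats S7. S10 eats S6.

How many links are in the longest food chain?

4 links

One longest chain: S2 → S7 → S6 → S10 → S4.
It has 5 species and 4 links.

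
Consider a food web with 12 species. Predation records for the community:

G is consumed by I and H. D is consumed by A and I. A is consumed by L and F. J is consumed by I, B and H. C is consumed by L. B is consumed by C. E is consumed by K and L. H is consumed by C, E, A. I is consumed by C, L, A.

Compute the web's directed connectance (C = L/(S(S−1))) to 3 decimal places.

The web has S = 12 species and L = 19 feeding links.
C = L / (S(S−1)) = 19 / 132 = 0.1439 ≈ 0.144.

C = 0.144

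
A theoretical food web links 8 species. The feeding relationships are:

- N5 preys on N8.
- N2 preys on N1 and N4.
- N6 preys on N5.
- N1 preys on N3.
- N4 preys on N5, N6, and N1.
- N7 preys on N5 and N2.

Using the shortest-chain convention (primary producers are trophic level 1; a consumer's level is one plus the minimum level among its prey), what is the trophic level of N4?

Trophic level 3

N8 is a producer → level 1.
N5 eats N8 → level 2.
N4 eats N5 → level 3.
No prey of N4 is below level 2, so 3 is the minimum.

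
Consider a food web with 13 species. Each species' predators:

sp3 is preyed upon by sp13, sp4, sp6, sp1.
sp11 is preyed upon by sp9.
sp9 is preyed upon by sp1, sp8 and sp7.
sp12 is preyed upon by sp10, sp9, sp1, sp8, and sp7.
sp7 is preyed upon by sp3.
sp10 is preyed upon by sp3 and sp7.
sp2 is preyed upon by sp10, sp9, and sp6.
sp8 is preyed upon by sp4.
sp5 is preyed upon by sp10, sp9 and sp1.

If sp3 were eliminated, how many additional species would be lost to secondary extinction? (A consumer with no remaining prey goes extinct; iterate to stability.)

1

Remove sp3.
Round 1: sp13 (all prey gone) → extinct.
No further losses. Total secondary extinctions: 1.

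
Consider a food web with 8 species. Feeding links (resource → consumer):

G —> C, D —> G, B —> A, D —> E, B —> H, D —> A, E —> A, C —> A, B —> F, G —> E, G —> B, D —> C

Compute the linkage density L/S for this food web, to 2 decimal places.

L/S = 1.50

There are L = 12 links among S = 8 species.
L/S = 12/8 = 1.5000 ≈ 1.50.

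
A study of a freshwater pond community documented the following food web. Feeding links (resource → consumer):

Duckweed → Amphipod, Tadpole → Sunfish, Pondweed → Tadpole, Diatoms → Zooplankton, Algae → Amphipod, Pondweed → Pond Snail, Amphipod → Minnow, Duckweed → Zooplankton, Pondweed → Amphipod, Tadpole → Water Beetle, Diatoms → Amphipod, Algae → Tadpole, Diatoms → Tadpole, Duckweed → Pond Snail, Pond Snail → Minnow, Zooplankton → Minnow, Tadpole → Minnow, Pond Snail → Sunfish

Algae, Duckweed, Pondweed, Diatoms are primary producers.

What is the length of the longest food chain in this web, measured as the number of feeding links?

One longest chain: Algae → Amphipod → Minnow.
It has 3 species and 2 links.

2 links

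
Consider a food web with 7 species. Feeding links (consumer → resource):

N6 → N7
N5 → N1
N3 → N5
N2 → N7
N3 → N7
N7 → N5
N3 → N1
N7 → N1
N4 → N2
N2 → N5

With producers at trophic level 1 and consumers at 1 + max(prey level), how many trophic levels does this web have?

5

Producers (level 1): N1.
N1 → N5 → N7 → N2 → N4 gives N4 level 5.
No species has a prey at level 5, so no species reaches level 6.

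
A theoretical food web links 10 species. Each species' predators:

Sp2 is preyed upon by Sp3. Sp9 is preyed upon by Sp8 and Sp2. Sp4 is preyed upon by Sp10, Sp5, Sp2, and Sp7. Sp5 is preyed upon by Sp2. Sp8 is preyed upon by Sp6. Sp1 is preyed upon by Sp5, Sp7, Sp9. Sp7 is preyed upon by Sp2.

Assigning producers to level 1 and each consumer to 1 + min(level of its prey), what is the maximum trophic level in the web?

4

Producers (level 1): Sp1, Sp4.
Following each consumer down to its lowest-level prey: Sp1 → Sp9 → Sp8 → Sp6 (levels 1 through 4).
All prey of Sp6 (Sp8 3) are at level 3 or above, so Sp6 is at level 1 + 3 = 4.
Every consumer has at least one prey at level 3 or below, so none exceeds level 4.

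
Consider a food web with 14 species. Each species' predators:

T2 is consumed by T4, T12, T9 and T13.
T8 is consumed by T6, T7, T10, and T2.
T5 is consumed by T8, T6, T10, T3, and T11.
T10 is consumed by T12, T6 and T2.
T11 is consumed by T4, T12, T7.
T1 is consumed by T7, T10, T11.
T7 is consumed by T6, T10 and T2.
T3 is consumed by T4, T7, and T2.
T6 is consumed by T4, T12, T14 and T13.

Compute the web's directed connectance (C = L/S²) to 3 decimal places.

C = 0.163

The web has S = 14 species and L = 32 feeding links.
C = L / S² = 32 / 196 = 0.1633 ≈ 0.163.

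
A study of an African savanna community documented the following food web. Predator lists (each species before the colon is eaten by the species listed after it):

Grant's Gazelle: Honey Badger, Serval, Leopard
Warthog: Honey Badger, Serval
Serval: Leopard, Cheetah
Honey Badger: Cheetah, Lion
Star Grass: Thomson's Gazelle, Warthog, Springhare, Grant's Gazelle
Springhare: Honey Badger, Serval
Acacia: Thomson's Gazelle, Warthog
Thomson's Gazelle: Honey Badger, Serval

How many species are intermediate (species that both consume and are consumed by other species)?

Intermediate species (has both prey and predators): Thomson's Gazelle, Warthog, Springhare, Grant's Gazelle, Honey Badger, Serval.
Count: 6.

6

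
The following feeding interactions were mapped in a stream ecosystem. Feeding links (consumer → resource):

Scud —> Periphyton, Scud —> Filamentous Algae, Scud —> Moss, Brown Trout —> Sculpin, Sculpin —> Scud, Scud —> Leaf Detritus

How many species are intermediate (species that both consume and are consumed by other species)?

Intermediate species (has both prey and predators): Scud, Sculpin.
Count: 2.

2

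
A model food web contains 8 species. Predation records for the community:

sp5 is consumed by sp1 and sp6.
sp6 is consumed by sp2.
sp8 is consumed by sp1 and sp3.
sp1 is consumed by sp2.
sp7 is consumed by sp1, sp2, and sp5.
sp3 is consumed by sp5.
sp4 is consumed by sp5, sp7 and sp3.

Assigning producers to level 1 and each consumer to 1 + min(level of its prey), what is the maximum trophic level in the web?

Producers (level 1): sp8, sp4.
Following each consumer down to its lowest-level prey: sp4 → sp5 → sp6 (levels 1 through 3).
All prey of sp6 (sp5 2) are at level 2 or above, so sp6 is at level 1 + 2 = 3.
Every consumer has at least one prey at level 2 or below, so none exceeds level 3.

3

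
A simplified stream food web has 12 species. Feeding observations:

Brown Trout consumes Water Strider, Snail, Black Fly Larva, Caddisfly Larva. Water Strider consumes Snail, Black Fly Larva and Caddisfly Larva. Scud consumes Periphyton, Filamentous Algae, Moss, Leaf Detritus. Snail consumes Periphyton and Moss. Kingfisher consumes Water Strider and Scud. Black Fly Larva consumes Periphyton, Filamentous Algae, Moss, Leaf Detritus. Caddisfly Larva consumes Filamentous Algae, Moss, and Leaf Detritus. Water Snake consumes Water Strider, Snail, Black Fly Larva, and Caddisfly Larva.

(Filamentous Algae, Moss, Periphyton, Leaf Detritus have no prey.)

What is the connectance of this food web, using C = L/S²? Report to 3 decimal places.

The web has S = 12 species and L = 26 feeding links.
C = L / S² = 26 / 144 = 0.1806 ≈ 0.181.

C = 0.181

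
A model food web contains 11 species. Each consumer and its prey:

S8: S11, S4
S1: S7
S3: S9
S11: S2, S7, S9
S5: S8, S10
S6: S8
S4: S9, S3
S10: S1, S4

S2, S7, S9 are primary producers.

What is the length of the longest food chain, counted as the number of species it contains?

5 species

One longest chain: S9 → S3 → S4 → S8 → S6.
It has 5 species and 4 links.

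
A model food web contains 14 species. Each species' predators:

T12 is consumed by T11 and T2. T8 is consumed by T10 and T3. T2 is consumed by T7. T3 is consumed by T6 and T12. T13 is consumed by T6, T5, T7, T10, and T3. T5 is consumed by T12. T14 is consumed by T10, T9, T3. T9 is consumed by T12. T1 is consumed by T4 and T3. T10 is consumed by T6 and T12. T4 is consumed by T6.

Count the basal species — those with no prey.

4

Basal species (no prey listed): T14, T13, T8, T1.
Count: 4.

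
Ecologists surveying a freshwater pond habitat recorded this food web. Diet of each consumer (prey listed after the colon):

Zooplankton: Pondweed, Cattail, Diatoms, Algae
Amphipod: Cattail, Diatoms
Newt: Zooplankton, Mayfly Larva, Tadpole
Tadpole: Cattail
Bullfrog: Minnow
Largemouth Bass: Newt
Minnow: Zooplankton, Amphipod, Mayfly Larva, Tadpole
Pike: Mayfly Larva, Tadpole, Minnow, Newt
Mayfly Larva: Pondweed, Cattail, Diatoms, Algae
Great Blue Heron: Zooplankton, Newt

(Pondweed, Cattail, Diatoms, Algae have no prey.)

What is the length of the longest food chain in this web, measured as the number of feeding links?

One longest chain: Pondweed → Zooplankton → Newt → Largemouth Bass.
It has 4 species and 3 links.

3 links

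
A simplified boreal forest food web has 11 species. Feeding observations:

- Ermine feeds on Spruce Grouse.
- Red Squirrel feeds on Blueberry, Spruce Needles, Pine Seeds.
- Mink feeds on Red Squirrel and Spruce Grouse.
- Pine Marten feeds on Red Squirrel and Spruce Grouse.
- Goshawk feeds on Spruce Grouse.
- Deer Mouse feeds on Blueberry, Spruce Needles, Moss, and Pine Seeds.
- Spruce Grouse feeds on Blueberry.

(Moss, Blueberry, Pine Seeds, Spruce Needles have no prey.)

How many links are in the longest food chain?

2 links

One longest chain: Blueberry → Spruce Grouse → Ermine.
It has 3 species and 2 links.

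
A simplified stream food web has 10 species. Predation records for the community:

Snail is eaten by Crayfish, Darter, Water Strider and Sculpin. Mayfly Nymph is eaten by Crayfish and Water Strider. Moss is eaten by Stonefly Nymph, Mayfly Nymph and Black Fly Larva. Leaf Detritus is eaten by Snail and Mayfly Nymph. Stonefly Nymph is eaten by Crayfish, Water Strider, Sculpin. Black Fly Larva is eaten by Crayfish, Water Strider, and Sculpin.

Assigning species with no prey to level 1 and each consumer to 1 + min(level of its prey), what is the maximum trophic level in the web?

3

Basal resources (level 1): Leaf Detritus, Moss.
Following each consumer down to its lowest-level prey: Moss → Black Fly Larva → Crayfish (levels 1 through 3).
All prey of Crayfish (Black Fly Larva 2, Stonefly Nymph 2, Mayfly Nymph 2, Snail 2) are at level 2 or above, so Crayfish is at level 1 + 2 = 3.
Every consumer has at least one prey at level 2 or below, so none exceeds level 3.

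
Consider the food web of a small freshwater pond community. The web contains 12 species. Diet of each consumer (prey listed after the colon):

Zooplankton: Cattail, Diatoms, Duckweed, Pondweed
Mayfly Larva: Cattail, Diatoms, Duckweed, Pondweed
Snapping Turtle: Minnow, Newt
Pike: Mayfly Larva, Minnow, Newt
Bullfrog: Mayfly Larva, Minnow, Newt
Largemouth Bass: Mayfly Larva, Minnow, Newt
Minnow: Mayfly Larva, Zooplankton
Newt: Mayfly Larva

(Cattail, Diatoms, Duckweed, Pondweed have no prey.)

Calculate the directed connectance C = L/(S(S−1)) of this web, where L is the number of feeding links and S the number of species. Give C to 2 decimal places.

C = 0.17

The web has S = 12 species and L = 22 feeding links.
C = L / (S(S−1)) = 22 / 132 = 0.1667 ≈ 0.17.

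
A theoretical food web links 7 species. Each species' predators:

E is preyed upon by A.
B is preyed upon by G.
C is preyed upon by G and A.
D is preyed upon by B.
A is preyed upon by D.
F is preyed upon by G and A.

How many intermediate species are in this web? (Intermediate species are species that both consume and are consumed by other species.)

3

Intermediate species (has both prey and predators): A, D, B.
Count: 3.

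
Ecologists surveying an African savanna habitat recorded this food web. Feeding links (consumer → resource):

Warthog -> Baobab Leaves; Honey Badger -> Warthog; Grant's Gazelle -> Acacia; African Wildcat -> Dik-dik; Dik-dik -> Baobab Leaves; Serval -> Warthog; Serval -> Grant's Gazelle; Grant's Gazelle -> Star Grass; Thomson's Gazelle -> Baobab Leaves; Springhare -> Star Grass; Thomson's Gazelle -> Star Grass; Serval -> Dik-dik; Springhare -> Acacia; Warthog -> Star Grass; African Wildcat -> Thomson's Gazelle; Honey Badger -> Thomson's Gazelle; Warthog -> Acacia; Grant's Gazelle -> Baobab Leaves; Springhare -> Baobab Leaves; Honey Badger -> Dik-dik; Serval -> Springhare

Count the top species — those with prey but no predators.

Top species (has prey, but nothing eats it): African Wildcat, Serval, Honey Badger.
Count: 3.

3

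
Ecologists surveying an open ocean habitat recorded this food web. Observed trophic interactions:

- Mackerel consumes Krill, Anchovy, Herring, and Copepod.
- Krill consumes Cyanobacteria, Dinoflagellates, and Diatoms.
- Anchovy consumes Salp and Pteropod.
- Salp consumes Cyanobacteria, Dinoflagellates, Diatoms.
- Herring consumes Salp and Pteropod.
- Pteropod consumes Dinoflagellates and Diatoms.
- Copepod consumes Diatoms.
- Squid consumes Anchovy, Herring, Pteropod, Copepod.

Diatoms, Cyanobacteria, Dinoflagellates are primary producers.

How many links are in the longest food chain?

3 links

One longest chain: Diatoms → Pteropod → Herring → Mackerel.
It has 4 species and 3 links.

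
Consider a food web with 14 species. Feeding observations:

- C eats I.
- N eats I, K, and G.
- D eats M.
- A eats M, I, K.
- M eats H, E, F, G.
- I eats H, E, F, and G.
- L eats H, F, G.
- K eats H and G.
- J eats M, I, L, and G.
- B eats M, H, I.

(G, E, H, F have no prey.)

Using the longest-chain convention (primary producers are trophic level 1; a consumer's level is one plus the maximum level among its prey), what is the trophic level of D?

G is a producer → level 1.
M eats G (level 1); other prey at levels: E 1, H 1, F 1 → level 2.
D eats M → level 3.

Trophic level 3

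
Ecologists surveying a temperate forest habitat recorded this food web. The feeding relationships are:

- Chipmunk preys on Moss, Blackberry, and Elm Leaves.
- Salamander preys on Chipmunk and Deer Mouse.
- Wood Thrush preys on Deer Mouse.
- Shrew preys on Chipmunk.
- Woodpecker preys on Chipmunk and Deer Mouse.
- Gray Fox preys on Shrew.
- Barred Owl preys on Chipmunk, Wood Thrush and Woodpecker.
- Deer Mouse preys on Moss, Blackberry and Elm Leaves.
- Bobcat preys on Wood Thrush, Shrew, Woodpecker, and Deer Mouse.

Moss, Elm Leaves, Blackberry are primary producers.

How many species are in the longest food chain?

One longest chain: Moss → Deer Mouse → Wood Thrush → Barred Owl.
It has 4 species and 3 links.

4 species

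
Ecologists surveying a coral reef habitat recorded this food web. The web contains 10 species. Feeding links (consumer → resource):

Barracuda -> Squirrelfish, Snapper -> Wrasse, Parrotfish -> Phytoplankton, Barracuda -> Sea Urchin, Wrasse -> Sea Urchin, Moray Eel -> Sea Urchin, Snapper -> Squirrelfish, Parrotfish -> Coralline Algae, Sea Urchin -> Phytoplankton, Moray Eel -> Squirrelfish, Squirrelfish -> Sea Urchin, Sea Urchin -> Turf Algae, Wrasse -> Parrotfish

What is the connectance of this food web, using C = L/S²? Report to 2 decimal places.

C = 0.13

The web has S = 10 species and L = 13 feeding links.
C = L / S² = 13 / 100 = 0.1300 ≈ 0.13.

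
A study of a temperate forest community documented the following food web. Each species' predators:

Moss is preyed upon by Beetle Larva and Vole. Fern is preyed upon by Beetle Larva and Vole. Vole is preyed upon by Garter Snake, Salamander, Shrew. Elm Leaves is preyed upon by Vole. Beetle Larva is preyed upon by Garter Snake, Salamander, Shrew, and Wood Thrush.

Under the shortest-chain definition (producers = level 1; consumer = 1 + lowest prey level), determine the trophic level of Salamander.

Fern is a producer → level 1.
Vole eats Fern → level 2.
Salamander eats Vole → level 3.
No prey of Salamander is below level 2, so 3 is the minimum.

Trophic level 3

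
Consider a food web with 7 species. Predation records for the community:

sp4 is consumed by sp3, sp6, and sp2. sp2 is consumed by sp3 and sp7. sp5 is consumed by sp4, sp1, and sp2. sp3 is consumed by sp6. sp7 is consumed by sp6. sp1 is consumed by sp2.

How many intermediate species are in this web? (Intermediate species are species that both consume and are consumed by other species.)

5

Intermediate species (has both prey and predators): sp1, sp4, sp2, sp3, sp7.
Count: 5.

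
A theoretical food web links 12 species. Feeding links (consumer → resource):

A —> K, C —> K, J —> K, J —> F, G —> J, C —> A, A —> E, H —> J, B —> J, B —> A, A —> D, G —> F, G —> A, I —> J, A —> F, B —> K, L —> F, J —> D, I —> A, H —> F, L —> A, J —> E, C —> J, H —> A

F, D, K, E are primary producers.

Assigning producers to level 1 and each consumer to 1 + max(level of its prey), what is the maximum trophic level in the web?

Producers (level 1): F, D, K, E.
F → A → I gives I level 3.
No species has a prey at level 3, so no species reaches level 4.

3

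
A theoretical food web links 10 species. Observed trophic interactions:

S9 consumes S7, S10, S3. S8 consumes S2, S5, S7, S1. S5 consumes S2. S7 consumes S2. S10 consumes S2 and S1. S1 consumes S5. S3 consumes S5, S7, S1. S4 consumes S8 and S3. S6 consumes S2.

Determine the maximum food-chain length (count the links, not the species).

4 links

One longest chain: S2 → S5 → S1 → S3 → S4.
It has 5 species and 4 links.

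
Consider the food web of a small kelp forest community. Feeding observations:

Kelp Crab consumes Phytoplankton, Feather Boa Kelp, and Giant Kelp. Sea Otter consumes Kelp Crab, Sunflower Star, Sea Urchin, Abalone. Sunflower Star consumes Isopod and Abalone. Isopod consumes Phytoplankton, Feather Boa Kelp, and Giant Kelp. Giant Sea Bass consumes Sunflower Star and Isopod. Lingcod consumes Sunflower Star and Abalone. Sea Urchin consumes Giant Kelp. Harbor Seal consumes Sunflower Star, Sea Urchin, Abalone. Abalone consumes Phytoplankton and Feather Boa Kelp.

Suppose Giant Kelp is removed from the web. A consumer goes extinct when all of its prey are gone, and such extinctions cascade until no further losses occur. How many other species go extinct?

1

Remove Giant Kelp.
Round 1: Sea Urchin (all prey gone) → extinct.
No further losses. Total secondary extinctions: 1.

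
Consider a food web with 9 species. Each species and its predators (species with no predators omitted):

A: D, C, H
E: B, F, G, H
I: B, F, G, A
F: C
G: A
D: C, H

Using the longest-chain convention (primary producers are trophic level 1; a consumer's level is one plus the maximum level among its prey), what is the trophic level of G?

Trophic level 2

E is a producer → level 1.
G eats E (level 1); other prey at levels: I 1 → level 2.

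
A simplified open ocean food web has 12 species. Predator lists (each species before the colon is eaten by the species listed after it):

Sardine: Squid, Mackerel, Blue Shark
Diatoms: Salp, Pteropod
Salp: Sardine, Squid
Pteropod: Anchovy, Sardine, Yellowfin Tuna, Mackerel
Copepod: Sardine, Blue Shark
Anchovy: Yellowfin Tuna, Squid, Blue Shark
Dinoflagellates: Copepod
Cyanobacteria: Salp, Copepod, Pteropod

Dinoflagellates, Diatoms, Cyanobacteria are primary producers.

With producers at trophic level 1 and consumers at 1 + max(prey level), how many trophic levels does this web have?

Producers (level 1): Dinoflagellates, Diatoms, Cyanobacteria.
Diatoms → Pteropod → Anchovy → Blue Shark gives Blue Shark level 4.
No species has a prey at level 4, so no species reaches level 5.

4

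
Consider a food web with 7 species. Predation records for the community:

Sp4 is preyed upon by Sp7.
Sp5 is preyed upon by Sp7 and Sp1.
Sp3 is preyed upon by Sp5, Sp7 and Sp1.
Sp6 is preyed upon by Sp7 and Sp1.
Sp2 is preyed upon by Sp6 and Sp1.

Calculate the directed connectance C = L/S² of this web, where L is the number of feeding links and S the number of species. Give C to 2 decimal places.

The web has S = 7 species and L = 10 feeding links.
C = L / S² = 10 / 49 = 0.2041 ≈ 0.20.

C = 0.20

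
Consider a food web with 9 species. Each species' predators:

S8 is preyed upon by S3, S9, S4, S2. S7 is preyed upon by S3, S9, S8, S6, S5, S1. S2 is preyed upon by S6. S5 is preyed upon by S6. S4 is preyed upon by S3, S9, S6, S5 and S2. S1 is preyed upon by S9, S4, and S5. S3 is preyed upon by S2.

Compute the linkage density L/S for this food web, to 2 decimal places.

There are L = 21 links among S = 9 species.
L/S = 21/9 = 2.3333 ≈ 2.33.

L/S = 2.33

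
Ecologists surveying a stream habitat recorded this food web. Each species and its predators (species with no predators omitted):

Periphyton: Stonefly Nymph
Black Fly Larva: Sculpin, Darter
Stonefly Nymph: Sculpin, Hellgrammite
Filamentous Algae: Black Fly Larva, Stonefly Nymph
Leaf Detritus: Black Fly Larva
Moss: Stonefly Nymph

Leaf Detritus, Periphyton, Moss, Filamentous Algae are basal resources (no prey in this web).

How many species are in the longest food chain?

3 species

One longest chain: Leaf Detritus → Black Fly Larva → Sculpin.
It has 3 species and 2 links.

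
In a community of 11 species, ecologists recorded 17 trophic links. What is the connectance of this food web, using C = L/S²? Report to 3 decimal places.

The web has S = 11 species and L = 17 feeding links.
C = L / S² = 17 / 121 = 0.1405 ≈ 0.140.

C = 0.140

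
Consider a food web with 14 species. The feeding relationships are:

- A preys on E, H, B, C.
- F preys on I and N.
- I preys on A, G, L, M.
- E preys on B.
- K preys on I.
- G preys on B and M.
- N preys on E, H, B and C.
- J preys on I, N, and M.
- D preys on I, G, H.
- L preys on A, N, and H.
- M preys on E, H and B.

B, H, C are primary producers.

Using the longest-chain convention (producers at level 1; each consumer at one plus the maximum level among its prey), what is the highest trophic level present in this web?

6

Producers (level 1): B, H, C.
B → E → M → G → I → K gives K level 6.
No species has a prey at level 6, so no species reaches level 7.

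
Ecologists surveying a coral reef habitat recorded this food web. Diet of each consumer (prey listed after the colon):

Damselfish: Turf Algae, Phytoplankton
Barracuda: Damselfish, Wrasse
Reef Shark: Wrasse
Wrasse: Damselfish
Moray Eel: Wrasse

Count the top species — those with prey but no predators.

3

Top species (has prey, but nothing eats it): Barracuda, Moray Eel, Reef Shark.
Count: 3.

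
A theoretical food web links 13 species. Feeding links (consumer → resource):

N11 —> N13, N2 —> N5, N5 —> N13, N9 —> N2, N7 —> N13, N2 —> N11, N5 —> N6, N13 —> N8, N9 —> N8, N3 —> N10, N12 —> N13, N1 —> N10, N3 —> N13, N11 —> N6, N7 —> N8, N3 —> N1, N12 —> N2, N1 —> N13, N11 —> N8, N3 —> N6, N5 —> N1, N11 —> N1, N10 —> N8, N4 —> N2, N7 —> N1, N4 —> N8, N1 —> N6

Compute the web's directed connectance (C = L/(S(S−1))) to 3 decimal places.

C = 0.173

The web has S = 13 species and L = 27 feeding links.
C = L / (S(S−1)) = 27 / 156 = 0.1731 ≈ 0.173.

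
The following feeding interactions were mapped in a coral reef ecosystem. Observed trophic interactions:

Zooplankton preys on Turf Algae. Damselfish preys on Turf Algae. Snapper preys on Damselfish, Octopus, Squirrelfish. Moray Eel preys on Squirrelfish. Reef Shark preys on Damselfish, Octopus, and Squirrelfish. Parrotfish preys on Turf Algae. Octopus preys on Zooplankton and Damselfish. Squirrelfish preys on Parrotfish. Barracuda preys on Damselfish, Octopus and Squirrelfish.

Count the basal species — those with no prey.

1

Basal species (no prey listed): Turf Algae.
Count: 1.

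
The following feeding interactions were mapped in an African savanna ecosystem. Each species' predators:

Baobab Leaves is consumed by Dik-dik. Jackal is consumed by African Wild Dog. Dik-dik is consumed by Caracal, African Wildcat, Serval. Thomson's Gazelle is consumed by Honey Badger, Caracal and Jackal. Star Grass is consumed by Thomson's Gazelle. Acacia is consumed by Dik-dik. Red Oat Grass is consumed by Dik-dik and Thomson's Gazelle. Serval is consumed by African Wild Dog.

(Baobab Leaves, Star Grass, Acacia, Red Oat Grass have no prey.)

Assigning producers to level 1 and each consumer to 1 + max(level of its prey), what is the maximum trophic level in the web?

Producers (level 1): Baobab Leaves, Star Grass, Acacia, Red Oat Grass.
Baobab Leaves → Dik-dik → Serval → African Wild Dog gives African Wild Dog level 4.
No species has a prey at level 4, so no species reaches level 5.

4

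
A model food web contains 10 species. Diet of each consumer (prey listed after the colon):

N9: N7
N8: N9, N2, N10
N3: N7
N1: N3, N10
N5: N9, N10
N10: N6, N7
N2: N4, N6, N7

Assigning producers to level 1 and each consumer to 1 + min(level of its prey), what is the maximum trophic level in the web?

Producers (level 1): N4, N6, N7.
Following each consumer down to its lowest-level prey: N7 → N9 → N8 (levels 1 through 3).
All prey of N8 (N9 2, N2 2, N10 2) are at level 2 or above, so N8 is at level 1 + 2 = 3.
Every consumer has at least one prey at level 2 or below, so none exceeds level 3.

3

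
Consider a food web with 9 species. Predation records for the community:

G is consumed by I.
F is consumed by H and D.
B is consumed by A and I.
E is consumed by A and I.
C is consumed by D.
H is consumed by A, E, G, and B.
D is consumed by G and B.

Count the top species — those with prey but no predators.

2

Top species (has prey, but nothing eats it): A, I.
Count: 2.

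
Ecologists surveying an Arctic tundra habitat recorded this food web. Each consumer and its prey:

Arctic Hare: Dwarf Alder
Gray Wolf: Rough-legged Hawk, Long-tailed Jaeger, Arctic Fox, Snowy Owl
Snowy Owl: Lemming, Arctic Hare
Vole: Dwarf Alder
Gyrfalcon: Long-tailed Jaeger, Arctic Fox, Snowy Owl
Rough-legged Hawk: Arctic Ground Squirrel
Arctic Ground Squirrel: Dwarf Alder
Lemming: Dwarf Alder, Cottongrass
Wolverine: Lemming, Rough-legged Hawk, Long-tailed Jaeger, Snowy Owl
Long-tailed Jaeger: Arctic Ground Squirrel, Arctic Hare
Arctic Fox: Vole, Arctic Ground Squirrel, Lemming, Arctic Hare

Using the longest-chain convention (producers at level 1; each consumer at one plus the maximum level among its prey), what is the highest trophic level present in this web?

Producers (level 1): Dwarf Alder, Cottongrass.
Dwarf Alder → Vole → Arctic Fox → Gyrfalcon gives Gyrfalcon level 4.
No species has a prey at level 4, so no species reaches level 5.

4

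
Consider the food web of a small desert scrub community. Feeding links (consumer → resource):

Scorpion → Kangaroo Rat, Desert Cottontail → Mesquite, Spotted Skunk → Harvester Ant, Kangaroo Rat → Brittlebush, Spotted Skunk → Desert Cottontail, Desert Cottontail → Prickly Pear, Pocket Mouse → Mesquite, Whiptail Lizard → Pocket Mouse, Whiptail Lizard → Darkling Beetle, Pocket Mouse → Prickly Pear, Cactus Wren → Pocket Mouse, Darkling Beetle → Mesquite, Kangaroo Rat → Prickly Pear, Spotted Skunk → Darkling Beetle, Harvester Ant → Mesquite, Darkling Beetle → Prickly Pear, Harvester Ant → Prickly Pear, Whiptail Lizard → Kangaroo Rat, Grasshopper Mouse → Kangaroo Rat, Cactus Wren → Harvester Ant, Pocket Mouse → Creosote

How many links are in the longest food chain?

One longest chain: Prickly Pear → Kangaroo Rat → Scorpion.
It has 3 species and 2 links.

2 links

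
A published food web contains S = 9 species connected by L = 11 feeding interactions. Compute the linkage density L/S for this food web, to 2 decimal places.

L/S = 1.22

There are L = 11 links among S = 9 species.
L/S = 11/9 = 1.2222 ≈ 1.22.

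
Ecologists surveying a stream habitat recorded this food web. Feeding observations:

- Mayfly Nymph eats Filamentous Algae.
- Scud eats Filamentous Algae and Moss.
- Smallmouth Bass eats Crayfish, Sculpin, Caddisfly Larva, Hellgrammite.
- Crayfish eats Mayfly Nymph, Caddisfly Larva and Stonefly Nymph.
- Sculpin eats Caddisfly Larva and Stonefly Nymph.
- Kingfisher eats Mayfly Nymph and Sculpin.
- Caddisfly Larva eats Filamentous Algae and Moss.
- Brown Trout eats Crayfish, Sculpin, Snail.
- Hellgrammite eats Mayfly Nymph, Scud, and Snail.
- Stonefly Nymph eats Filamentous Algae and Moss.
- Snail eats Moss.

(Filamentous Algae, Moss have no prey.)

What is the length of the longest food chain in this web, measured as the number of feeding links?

3 links

One longest chain: Filamentous Algae → Stonefly Nymph → Sculpin → Kingfisher.
It has 4 species and 3 links.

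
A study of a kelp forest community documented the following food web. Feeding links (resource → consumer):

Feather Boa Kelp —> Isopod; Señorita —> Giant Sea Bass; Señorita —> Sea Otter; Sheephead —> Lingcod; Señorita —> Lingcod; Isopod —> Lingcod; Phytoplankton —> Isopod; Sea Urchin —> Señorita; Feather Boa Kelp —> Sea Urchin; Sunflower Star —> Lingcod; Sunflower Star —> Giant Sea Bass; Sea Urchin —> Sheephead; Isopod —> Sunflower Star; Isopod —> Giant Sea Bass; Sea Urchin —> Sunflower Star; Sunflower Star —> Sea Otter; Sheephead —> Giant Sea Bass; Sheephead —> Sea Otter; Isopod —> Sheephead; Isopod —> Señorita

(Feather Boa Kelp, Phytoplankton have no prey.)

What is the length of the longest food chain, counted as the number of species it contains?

One longest chain: Feather Boa Kelp → Isopod → Sunflower Star → Lingcod.
It has 4 species and 3 links.

4 species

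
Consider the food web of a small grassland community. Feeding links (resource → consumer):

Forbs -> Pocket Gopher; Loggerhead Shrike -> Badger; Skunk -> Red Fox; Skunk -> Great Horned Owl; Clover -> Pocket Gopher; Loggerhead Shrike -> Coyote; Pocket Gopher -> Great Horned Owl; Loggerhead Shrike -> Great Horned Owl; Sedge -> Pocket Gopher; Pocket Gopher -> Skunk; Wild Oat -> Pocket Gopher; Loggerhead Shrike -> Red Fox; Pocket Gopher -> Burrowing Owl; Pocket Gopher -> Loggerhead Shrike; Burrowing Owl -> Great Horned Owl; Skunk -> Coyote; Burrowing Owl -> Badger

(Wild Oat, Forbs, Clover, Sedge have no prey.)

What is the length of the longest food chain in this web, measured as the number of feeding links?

One longest chain: Wild Oat → Pocket Gopher → Loggerhead Shrike → Coyote.
It has 4 species and 3 links.

3 links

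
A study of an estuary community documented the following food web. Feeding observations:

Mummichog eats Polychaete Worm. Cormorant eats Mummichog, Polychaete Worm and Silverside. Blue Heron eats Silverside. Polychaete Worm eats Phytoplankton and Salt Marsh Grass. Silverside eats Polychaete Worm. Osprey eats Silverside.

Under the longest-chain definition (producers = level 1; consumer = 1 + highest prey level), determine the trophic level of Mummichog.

Salt Marsh Grass is a producer → level 1.
Polychaete Worm eats Salt Marsh Grass (level 1); other prey at levels: Phytoplankton 1 → level 2.
Mummichog eats Polychaete Worm → level 3.

Trophic level 3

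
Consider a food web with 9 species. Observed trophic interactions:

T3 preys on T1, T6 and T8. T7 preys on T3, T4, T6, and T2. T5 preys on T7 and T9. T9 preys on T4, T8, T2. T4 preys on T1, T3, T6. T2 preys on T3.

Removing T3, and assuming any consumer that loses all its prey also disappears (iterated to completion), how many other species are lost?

Remove T3.
Round 1: T2 (all prey gone) → extinct.
No further losses. Total secondary extinctions: 1.

1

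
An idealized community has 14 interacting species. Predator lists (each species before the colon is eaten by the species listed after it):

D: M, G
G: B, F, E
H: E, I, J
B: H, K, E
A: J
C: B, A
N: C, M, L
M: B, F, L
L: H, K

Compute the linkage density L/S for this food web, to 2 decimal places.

There are L = 22 links among S = 14 species.
L/S = 22/14 = 1.5714 ≈ 1.57.

L/S = 1.57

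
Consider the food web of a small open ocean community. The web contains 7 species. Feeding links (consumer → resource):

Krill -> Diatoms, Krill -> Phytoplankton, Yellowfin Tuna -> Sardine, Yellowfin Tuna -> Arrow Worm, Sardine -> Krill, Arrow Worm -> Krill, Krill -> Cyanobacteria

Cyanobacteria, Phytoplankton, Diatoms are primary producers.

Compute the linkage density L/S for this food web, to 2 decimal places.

There are L = 7 links among S = 7 species.
L/S = 7/7 = 1.0000 ≈ 1.00.

L/S = 1.00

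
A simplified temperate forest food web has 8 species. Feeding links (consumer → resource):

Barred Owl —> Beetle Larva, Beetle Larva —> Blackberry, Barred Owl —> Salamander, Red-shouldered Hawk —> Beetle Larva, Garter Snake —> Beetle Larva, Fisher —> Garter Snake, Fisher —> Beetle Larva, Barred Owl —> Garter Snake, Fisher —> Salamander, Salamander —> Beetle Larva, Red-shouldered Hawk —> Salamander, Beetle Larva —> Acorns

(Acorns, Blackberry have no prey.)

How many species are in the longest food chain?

4 species

One longest chain: Acorns → Beetle Larva → Salamander → Red-shouldered Hawk.
It has 4 species and 3 links.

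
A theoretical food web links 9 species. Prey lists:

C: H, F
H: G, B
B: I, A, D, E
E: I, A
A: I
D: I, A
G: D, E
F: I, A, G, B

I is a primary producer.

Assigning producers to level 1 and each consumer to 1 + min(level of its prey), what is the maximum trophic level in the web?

3

Producers (level 1): I.
Following each consumer down to its lowest-level prey: I → F → C (levels 1 through 3).
All prey of C (F 2, H 3) are at level 2 or above, so C is at level 1 + 2 = 3.
Every consumer has at least one prey at level 2 or below, so none exceeds level 3.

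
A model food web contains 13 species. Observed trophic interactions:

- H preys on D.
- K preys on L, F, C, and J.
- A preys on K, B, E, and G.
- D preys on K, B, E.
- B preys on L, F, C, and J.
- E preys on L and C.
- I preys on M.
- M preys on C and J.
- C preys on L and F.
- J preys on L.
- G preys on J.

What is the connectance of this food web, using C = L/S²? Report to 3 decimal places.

The web has S = 13 species and L = 25 feeding links.
C = L / S² = 25 / 169 = 0.1479 ≈ 0.148.

C = 0.148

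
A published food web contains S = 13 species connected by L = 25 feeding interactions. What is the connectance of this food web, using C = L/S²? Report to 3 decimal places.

The web has S = 13 species and L = 25 feeding links.
C = L / S² = 25 / 169 = 0.1479 ≈ 0.148.

C = 0.148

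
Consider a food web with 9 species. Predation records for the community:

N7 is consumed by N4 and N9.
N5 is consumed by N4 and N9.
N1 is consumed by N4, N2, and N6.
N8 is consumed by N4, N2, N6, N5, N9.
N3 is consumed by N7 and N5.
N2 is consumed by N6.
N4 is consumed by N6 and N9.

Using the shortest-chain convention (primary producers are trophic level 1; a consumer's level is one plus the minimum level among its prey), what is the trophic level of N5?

N3 is a producer → level 1.
N5 eats N3 → level 2.

Trophic level 2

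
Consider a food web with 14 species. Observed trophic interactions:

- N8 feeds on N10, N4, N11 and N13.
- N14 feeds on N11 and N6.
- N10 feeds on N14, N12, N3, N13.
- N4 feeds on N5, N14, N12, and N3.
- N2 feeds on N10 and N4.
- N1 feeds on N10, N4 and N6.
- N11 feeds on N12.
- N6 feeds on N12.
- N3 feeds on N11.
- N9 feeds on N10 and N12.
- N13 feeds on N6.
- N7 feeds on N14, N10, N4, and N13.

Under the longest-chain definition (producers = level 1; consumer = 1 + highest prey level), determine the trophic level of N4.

N12 is a producer → level 1.
N6 eats N12 → level 2.
N14 eats N6 (level 2); other prey at levels: N11 2 → level 3.
N4 eats N14 (level 3); other prey at levels: N5 1, N12 1, N3 3 → level 4.

Trophic level 4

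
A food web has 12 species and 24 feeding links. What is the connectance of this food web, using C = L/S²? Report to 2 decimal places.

C = 0.17

The web has S = 12 species and L = 24 feeding links.
C = L / S² = 24 / 144 = 0.1667 ≈ 0.17.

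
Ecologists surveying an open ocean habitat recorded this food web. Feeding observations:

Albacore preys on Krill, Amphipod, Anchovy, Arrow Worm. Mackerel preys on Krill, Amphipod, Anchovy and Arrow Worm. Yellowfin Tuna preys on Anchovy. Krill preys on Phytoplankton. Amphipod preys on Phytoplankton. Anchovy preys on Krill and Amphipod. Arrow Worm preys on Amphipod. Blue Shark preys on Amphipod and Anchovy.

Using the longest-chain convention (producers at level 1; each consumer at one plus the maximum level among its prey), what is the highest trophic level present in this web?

4

Producers (level 1): Phytoplankton.
Phytoplankton → Amphipod → Anchovy → Yellowfin Tuna gives Yellowfin Tuna level 4.
No species has a prey at level 4, so no species reaches level 5.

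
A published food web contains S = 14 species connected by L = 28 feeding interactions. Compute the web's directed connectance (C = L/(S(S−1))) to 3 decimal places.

The web has S = 14 species and L = 28 feeding links.
C = L / (S(S−1)) = 28 / 182 = 0.1538 ≈ 0.154.

C = 0.154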